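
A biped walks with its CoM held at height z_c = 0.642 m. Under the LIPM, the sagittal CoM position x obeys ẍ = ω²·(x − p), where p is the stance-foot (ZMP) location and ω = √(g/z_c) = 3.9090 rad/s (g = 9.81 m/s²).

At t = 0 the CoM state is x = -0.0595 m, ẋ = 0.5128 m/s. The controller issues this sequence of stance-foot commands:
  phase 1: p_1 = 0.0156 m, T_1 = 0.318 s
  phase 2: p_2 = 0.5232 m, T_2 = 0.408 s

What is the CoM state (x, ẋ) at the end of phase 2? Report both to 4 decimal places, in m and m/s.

x = -0.3060, ẋ = -2.7915

phase 1: p=0.0156, T=0.318, ωT=1.243062, cosh=1.877355, sinh=1.588856; start (x,ẋ)=(-0.059500, 0.512800) → end (x,ẋ)=(0.083044, 0.496274)
phase 2: p=0.5232, T=0.408, ωT=1.594872, cosh=2.565316, sinh=2.362382; start (x,ẋ)=(0.083044, 0.496274) → end (x,ẋ)=(-0.306020, -2.791546)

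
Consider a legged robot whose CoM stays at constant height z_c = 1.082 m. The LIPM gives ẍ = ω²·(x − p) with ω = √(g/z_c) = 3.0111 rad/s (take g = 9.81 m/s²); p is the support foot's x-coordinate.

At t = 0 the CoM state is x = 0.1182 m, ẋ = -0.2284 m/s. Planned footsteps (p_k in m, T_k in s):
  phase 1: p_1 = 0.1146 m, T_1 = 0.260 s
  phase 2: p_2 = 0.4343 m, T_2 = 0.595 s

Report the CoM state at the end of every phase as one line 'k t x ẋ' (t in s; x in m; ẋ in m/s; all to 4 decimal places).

phase 1: p=0.1146, T=0.260, ωT=0.782886, cosh=1.322431, sinh=0.865346; start (x,ẋ)=(0.118200, -0.228400) → end (x,ẋ)=(0.053722, -0.292663)
phase 2: p=0.4343, T=0.595, ωT=1.791604, cosh=3.082881, sinh=2.916189; start (x,ẋ)=(0.053722, -0.292663) → end (x,ẋ)=(-1.022415, -4.244077)

1 0.2600 0.0537 -0.2927
2 0.8550 -1.0224 -4.2441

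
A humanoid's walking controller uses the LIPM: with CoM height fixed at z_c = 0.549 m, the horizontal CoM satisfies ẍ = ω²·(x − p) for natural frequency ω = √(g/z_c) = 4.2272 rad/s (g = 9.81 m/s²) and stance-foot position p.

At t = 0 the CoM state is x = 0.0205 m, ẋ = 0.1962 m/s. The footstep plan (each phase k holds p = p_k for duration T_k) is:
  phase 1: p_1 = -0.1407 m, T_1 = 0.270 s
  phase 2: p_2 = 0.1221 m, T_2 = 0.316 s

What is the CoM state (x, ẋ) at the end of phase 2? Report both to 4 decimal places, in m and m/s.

x = 0.8287, ẋ = 3.2383

phase 1: p=-0.1407, T=0.270, ωT=1.141344, cosh=1.725182, sinh=1.405792; start (x,ẋ)=(0.020500, 0.196200) → end (x,ẋ)=(0.202647, 1.296422)
phase 2: p=0.1221, T=0.316, ωT=1.335795, cosh=2.032984, sinh=1.770035; start (x,ẋ)=(0.202647, 1.296422) → end (x,ẋ)=(0.828696, 3.238283)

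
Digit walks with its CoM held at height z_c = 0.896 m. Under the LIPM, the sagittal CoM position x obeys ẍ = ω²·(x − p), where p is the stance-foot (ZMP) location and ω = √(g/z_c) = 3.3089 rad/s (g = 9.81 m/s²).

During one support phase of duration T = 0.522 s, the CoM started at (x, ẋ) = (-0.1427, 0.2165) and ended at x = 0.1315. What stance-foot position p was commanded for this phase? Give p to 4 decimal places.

ωT = 3.3089·0.522 = 1.727246; cosh(ωT) = 2.901457, sinh(ωT) = 2.723683
x(T) = p + (x₀−p)·cosh(ωT) + (ẋ₀/ω)·sinh(ωT) ⇒ p·(1 − cosh) = x(T) − x₀·cosh − (ẋ₀/ω)·sinh
numerator   = 0.1315 − (-0.1427)·2.901457 − (0.2165/3.3089)·2.723683 = 0.367328
denominator = 1 − 2.901457 = -1.901457
p = 0.367328 / -1.901457 = -0.1932

p = -0.1932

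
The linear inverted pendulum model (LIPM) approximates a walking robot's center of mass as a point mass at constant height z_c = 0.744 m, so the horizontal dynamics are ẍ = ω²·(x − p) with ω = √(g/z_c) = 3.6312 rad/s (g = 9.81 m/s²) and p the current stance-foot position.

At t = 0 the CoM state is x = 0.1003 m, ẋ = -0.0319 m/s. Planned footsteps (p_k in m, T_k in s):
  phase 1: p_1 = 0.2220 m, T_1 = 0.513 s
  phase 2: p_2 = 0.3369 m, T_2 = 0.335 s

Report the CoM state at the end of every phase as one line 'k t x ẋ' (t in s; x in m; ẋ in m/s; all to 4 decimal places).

phase 1: p=0.2220, T=0.513, ωT=1.862806, cosh=3.298511, sinh=3.143274; start (x,ẋ)=(0.100300, -0.031900) → end (x,ẋ)=(-0.207042, -1.494289)
phase 2: p=0.3369, T=0.335, ωT=1.216452, cosh=1.835735, sinh=1.539456; start (x,ẋ)=(-0.207042, -1.494289) → end (x,ẋ)=(-1.295141, -5.783796)

1 0.5130 -0.2070 -1.4943
2 0.8480 -1.2951 -5.7838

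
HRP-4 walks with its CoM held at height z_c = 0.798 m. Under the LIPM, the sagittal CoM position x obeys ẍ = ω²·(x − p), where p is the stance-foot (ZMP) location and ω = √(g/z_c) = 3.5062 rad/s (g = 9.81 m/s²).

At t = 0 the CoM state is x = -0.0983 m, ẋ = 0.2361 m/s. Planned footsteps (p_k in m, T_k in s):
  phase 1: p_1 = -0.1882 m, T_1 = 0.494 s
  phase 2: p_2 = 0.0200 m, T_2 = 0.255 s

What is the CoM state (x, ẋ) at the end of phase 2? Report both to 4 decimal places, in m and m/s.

phase 1: p=-0.1882, T=0.494, ωT=1.732063, cosh=2.914610, sinh=2.737691; start (x,ẋ)=(-0.098300, 0.236100) → end (x,ẋ)=(0.258174, 1.551080)
phase 2: p=0.0200, T=0.255, ωT=0.894081, cosh=1.427036, sinh=1.018052; start (x,ẋ)=(0.258174, 1.551080) → end (x,ẋ)=(0.810250, 3.063606)

x = 0.8103, ẋ = 3.0636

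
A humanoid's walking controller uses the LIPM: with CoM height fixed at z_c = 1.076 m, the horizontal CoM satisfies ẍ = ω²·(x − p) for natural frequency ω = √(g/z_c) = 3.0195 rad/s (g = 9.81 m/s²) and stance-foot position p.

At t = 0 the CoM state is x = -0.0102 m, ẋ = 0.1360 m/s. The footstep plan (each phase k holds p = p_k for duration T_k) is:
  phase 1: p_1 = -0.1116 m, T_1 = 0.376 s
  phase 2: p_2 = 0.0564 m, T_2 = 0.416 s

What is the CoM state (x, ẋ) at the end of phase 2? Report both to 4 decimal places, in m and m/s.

phase 1: p=-0.1116, T=0.376, ωT=1.135332, cosh=1.716761, sinh=1.395446; start (x,ẋ)=(-0.010200, 0.136000) → end (x,ẋ)=(0.125331, 0.660733)
phase 2: p=0.0564, T=0.416, ωT=1.256112, cosh=1.898250, sinh=1.613491; start (x,ẋ)=(0.125331, 0.660733) → end (x,ẋ)=(0.540316, 1.590066)

x = 0.5403, ẋ = 1.5901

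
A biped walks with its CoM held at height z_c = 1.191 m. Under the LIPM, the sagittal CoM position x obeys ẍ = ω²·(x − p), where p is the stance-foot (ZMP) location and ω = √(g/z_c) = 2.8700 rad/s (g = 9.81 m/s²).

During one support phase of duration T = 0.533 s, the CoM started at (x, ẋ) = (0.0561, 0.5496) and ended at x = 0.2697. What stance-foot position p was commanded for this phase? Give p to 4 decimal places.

ωT = 2.8700·0.533 = 1.529710; cosh(ωT) = 2.416718, sinh(ωT) = 2.200120
x(T) = p + (x₀−p)·cosh(ωT) + (ẋ₀/ω)·sinh(ωT) ⇒ p·(1 − cosh) = x(T) − x₀·cosh − (ẋ₀/ω)·sinh
numerator   = 0.2697 − (0.0561)·2.416718 − (0.5496/2.8700)·2.200120 = -0.287197
denominator = 1 − 2.416718 = -1.416718
p = -0.287197 / -1.416718 = 0.2027

p = 0.2027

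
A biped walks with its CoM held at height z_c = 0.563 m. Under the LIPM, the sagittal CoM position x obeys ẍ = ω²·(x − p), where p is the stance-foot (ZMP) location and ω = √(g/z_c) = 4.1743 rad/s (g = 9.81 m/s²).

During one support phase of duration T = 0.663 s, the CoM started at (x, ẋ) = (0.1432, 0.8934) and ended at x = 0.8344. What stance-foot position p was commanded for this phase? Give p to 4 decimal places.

p = 0.2870

ωT = 4.1743·0.663 = 2.767561; cosh(ωT) = 7.991286, sinh(ωT) = 7.928471
x(T) = p + (x₀−p)·cosh(ωT) + (ẋ₀/ω)·sinh(ωT) ⇒ p·(1 − cosh) = x(T) − x₀·cosh − (ẋ₀/ω)·sinh
numerator   = 0.8344 − (0.1432)·7.991286 − (0.8934/4.1743)·7.928471 = -2.006834
denominator = 1 − 7.991286 = -6.991286
p = -2.006834 / -6.991286 = 0.2870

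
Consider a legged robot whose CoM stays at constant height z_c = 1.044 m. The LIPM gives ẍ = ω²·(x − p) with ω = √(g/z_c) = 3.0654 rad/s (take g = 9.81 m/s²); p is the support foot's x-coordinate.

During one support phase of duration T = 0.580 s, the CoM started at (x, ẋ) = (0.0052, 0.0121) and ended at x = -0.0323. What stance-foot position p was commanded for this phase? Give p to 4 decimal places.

ωT = 3.0654·0.580 = 1.777932; cosh(ωT) = 3.043297, sinh(ωT) = 2.874309
x(T) = p + (x₀−p)·cosh(ωT) + (ẋ₀/ω)·sinh(ωT) ⇒ p·(1 − cosh) = x(T) − x₀·cosh − (ẋ₀/ω)·sinh
numerator   = -0.0323 − (0.0052)·3.043297 − (0.0121/3.0654)·2.874309 = -0.059471
denominator = 1 − 3.043297 = -2.043297
p = -0.059471 / -2.043297 = 0.0291

p = 0.0291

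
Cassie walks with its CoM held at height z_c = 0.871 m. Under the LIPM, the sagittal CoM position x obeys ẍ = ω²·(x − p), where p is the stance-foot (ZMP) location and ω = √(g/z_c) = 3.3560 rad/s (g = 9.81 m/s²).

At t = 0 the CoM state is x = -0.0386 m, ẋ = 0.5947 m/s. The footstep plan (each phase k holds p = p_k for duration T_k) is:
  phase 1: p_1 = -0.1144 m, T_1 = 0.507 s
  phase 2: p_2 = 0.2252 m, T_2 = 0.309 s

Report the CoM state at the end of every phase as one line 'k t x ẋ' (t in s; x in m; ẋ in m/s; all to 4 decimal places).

1 0.5070 0.5699 2.3584
2 0.8160 1.6390 5.1706

phase 1: p=-0.1144, T=0.507, ωT=1.701492, cosh=2.832266, sinh=2.649855; start (x,ẋ)=(-0.038600, 0.594700) → end (x,ẋ)=(0.569853, 2.358431)
phase 2: p=0.2252, T=0.309, ωT=1.037004, cosh=1.587634, sinh=1.233119; start (x,ẋ)=(0.569853, 2.358431) → end (x,ẋ)=(1.638959, 5.170621)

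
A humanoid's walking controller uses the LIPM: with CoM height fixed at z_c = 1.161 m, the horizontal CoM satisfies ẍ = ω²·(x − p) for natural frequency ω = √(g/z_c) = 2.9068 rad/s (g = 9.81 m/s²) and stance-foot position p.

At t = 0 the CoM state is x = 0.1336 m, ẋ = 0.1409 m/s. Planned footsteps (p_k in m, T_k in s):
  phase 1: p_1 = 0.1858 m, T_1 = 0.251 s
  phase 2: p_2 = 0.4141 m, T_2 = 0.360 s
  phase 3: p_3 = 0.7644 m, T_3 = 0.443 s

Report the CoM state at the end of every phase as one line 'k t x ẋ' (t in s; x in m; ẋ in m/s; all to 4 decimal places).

1 0.2510 0.1577 0.0593
2 0.6110 0.0294 -0.8355
3 1.0540 -1.1502 -5.2064

phase 1: p=0.1858, T=0.251, ωT=0.729607, cosh=1.278182, sinh=0.796083; start (x,ẋ)=(0.133600, 0.140900) → end (x,ẋ)=(0.157667, 0.059302)
phase 2: p=0.4141, T=0.360, ωT=1.046448, cosh=1.599351, sinh=1.248168; start (x,ẋ)=(0.157667, 0.059302) → end (x,ẋ)=(0.029438, -0.835538)
phase 3: p=0.7644, T=0.443, ωT=1.287712, cosh=1.950193, sinh=1.674292; start (x,ẋ)=(0.029438, -0.835538) → end (x,ẋ)=(-1.150181, -5.206399)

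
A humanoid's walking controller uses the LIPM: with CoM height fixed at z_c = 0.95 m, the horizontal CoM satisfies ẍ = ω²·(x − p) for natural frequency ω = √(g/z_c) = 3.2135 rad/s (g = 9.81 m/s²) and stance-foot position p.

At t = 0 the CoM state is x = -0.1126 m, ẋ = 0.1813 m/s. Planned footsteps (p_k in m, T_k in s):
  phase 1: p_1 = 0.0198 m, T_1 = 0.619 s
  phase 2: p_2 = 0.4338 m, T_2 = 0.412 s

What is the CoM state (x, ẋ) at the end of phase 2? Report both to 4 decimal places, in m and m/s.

phase 1: p=0.0198, T=0.619, ωT=1.989156, cosh=3.723088, sinh=3.586277; start (x,ẋ)=(-0.112600, 0.181300) → end (x,ẋ)=(-0.270805, -0.850848)
phase 2: p=0.4338, T=0.412, ωT=1.323962, cosh=2.012181, sinh=1.746102; start (x,ẋ)=(-0.270805, -0.850848) → end (x,ẋ)=(-1.446314, -5.665670)

x = -1.4463, ẋ = -5.6657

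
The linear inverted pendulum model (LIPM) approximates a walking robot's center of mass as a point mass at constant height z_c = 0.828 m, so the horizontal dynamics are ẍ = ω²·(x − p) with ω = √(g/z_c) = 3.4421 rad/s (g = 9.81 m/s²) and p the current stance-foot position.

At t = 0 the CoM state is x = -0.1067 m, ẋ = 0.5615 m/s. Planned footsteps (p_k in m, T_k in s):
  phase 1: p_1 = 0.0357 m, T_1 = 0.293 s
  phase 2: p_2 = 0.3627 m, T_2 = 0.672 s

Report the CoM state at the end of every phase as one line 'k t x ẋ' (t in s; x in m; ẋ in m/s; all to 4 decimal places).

1 0.2930 0.0084 0.2896
2 0.9650 -1.0241 -4.6243

phase 1: p=0.0357, T=0.293, ωT=1.008535, cosh=1.553168, sinh=1.188415; start (x,ẋ)=(-0.106700, 0.561500) → end (x,ẋ)=(0.008392, 0.289596)
phase 2: p=0.3627, T=0.672, ωT=2.313091, cosh=5.102285, sinh=5.003330; start (x,ẋ)=(0.008392, 0.289596) → end (x,ẋ)=(-1.024134, -4.624283)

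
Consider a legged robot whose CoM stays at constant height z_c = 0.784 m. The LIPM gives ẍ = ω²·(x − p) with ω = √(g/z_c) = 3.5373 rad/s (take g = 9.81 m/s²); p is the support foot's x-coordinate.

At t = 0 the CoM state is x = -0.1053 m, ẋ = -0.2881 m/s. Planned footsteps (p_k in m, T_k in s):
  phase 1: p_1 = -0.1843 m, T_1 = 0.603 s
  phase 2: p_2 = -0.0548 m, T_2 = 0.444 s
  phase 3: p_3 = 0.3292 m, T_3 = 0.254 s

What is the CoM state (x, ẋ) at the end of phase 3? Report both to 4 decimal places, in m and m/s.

phase 1: p=-0.1843, T=0.603, ωT=2.132992, cosh=4.279282, sinh=4.160799; start (x,ẋ)=(-0.105300, -0.288100) → end (x,ẋ)=(-0.185118, -0.070139)
phase 2: p=-0.0548, T=0.444, ωT=1.570561, cosh=2.508637, sinh=2.300709; start (x,ẋ)=(-0.185118, -0.070139) → end (x,ẋ)=(-0.427341, -1.236525)
phase 3: p=0.3292, T=0.254, ωT=0.898474, cosh=1.431522, sinh=1.024331; start (x,ẋ)=(-0.427341, -1.236525) → end (x,ẋ)=(-1.111878, -4.511340)

x = -1.1119, ẋ = -4.5113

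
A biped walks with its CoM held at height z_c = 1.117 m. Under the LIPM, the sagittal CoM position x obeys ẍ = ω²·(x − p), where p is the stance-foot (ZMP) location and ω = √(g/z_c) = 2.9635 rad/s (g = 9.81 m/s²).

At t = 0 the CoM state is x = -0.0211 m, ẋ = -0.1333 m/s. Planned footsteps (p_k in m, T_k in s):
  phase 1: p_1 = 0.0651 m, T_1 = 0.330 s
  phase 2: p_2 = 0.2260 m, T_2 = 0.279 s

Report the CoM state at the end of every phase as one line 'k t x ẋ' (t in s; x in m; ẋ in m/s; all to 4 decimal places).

1 0.3300 -0.1171 -0.4939
2 0.6090 -0.3952 -1.6122

phase 1: p=0.0651, T=0.330, ωT=0.977955, cosh=1.517546, sinh=1.141467; start (x,ẋ)=(-0.021100, -0.133300) → end (x,ẋ)=(-0.117056, -0.493881)
phase 2: p=0.2260, T=0.279, ωT=0.826817, cosh=1.361735, sinh=0.924295; start (x,ẋ)=(-0.117056, -0.493881) → end (x,ẋ)=(-0.395190, -1.612217)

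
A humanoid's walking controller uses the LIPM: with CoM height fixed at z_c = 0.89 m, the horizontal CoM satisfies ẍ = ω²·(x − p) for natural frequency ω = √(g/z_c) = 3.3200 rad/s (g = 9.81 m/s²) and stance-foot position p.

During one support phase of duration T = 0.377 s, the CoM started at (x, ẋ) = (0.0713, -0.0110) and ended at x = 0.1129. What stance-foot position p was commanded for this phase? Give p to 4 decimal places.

p = 0.0186

ωT = 3.3200·0.377 = 1.251640; cosh(ωT) = 1.891054, sinh(ωT) = 1.605018
x(T) = p + (x₀−p)·cosh(ωT) + (ẋ₀/ω)·sinh(ωT) ⇒ p·(1 − cosh) = x(T) − x₀·cosh − (ẋ₀/ω)·sinh
numerator   = 0.1129 − (0.0713)·1.891054 − (-0.0110/3.3200)·1.605018 = -0.016614
denominator = 1 − 1.891054 = -0.891054
p = -0.016614 / -0.891054 = 0.0186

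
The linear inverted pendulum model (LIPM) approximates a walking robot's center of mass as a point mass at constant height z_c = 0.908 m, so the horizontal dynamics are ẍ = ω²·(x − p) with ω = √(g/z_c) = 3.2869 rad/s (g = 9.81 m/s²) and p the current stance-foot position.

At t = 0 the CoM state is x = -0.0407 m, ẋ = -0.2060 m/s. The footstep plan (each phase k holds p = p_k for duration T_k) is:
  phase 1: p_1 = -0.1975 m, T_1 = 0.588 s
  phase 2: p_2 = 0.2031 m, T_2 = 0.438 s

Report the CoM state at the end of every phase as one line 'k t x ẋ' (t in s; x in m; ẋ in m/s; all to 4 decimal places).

1 0.5880 0.1435 1.0164
2 1.0260 0.6860 1.8747

phase 1: p=-0.1975, T=0.588, ωT=1.932697, cosh=3.526437, sinh=3.381680; start (x,ẋ)=(-0.040700, -0.206000) → end (x,ẋ)=(0.143505, 1.016424)
phase 2: p=0.2031, T=0.438, ωT=1.439662, cosh=2.228139, sinh=1.991131; start (x,ẋ)=(0.143505, 1.016424) → end (x,ẋ)=(0.686042, 1.874708)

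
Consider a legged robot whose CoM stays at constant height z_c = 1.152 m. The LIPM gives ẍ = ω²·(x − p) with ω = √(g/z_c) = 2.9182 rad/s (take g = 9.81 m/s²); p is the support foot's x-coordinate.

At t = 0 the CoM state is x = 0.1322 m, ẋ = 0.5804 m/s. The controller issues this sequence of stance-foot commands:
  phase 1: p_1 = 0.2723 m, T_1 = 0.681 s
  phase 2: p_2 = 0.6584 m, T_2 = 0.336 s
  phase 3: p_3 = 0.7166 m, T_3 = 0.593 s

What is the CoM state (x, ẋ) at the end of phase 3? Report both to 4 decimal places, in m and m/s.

x = 0.8549, ẋ = 0.5176

phase 1: p=0.2723, T=0.681, ωT=1.987294, cosh=3.716416, sinh=3.579350; start (x,ẋ)=(0.132200, 0.580400) → end (x,ẋ)=(0.463526, 0.693627)
phase 2: p=0.6584, T=0.336, ωT=0.980515, cosh=1.520474, sinh=1.145356; start (x,ẋ)=(0.463526, 0.693627) → end (x,ẋ)=(0.634339, 0.403299)
phase 3: p=0.7166, T=0.593, ωT=1.730493, cosh=2.910315, sinh=2.733118; start (x,ẋ)=(0.634339, 0.403299) → end (x,ẋ)=(0.854915, 0.517632)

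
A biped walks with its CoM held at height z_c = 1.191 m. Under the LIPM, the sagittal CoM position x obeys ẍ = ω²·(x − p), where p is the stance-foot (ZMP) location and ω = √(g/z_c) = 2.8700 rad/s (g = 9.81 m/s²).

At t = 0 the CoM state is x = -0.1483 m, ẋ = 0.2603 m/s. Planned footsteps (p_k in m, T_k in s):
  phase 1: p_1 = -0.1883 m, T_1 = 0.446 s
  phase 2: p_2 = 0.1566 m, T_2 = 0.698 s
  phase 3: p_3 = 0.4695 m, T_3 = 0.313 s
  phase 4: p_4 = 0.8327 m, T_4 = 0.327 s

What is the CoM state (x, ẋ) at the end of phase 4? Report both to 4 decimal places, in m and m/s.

phase 1: p=-0.1883, T=0.446, ωT=1.280020, cosh=1.937372, sinh=1.659340; start (x,ẋ)=(-0.148300, 0.260300) → end (x,ẋ)=(0.039692, 0.694790)
phase 2: p=0.1566, T=0.698, ωT=2.003260, cosh=3.774039, sinh=3.639144; start (x,ẋ)=(0.039692, 0.694790) → end (x,ẋ)=(0.596374, 1.401136)
phase 3: p=0.4695, T=0.313, ωT=0.898310, cosh=1.431354, sinh=1.024096; start (x,ẋ)=(0.596374, 1.401136) → end (x,ẋ)=(1.151066, 2.378423)
phase 4: p=0.8327, T=0.327, ωT=0.938490, cosh=1.473668, sinh=1.082450; start (x,ẋ)=(1.151066, 2.378423) → end (x,ẋ)=(2.198912, 4.494052)

x = 2.1989, ẋ = 4.4941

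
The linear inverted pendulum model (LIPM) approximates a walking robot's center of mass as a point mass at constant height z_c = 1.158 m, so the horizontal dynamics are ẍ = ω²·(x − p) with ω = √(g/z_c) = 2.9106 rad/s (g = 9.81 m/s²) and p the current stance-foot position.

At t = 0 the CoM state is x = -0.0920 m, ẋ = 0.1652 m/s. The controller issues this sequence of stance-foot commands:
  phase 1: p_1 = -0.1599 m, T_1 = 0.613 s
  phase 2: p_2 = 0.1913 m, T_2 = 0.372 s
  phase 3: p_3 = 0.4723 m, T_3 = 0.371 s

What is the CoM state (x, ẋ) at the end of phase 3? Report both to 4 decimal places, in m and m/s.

x = 1.6909, ẋ = 3.9416

phase 1: p=-0.1599, T=0.613, ωT=1.784198, cosh=3.061366, sinh=2.893435; start (x,ẋ)=(-0.092000, 0.165200) → end (x,ẋ)=(0.212193, 1.077566)
phase 2: p=0.1913, T=0.372, ωT=1.082743, cosh=1.645717, sinh=1.307052; start (x,ẋ)=(0.212193, 1.077566) → end (x,ẋ)=(0.709582, 1.852851)
phase 3: p=0.4723, T=0.371, ωT=1.079833, cosh=1.641920, sinh=1.302267; start (x,ẋ)=(0.709582, 1.852851) → end (x,ẋ)=(1.690904, 3.941619)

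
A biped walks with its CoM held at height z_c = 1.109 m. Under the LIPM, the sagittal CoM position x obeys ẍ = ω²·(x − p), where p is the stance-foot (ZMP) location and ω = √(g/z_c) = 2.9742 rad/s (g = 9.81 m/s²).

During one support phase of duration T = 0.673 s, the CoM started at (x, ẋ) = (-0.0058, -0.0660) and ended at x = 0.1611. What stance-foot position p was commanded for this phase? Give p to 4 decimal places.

ωT = 2.9742·0.673 = 2.001637; cosh(ωT) = 3.768136, sinh(ωT) = 3.633022
x(T) = p + (x₀−p)·cosh(ωT) + (ẋ₀/ω)·sinh(ωT) ⇒ p·(1 − cosh) = x(T) − x₀·cosh − (ẋ₀/ω)·sinh
numerator   = 0.1611 − (-0.0058)·3.768136 − (-0.0660/2.9742)·3.633022 = 0.263575
denominator = 1 − 3.768136 = -2.768136
p = 0.263575 / -2.768136 = -0.0952

p = -0.0952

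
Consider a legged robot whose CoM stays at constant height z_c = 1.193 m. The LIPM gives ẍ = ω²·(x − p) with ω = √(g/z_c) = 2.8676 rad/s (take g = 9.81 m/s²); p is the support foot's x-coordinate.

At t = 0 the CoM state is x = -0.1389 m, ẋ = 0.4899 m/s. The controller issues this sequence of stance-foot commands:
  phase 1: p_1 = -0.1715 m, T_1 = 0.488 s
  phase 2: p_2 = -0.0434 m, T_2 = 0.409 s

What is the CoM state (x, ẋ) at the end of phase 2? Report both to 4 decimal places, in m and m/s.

x = 1.0566, ẋ = 3.2982

phase 1: p=-0.1715, T=0.488, ωT=1.399389, cosh=2.149735, sinh=1.902987; start (x,ẋ)=(-0.138900, 0.489900) → end (x,ẋ)=(0.223687, 1.231054)
phase 2: p=-0.0434, T=0.409, ωT=1.172848, cosh=1.770334, sinh=1.460850; start (x,ẋ)=(0.223687, 1.231054) → end (x,ẋ)=(1.056573, 3.298239)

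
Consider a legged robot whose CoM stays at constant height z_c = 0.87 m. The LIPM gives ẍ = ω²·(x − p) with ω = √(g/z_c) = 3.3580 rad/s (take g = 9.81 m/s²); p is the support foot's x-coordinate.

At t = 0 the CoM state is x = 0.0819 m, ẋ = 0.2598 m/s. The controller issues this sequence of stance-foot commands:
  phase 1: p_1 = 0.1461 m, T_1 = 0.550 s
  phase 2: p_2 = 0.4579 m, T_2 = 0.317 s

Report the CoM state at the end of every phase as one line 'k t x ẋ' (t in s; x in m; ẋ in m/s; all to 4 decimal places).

phase 1: p=0.1461, T=0.550, ωT=1.846900, cosh=3.248930, sinh=3.091205; start (x,ẋ)=(0.081900, 0.259800) → end (x,ẋ)=(0.176677, 0.177659)
phase 2: p=0.4579, T=0.317, ωT=1.064486, cosh=1.622127, sinh=1.277222; start (x,ẋ)=(0.176677, 0.177659) → end (x,ẋ)=(0.069294, -0.917953)

1 0.5500 0.1767 0.1777
2 0.8670 0.0693 -0.9180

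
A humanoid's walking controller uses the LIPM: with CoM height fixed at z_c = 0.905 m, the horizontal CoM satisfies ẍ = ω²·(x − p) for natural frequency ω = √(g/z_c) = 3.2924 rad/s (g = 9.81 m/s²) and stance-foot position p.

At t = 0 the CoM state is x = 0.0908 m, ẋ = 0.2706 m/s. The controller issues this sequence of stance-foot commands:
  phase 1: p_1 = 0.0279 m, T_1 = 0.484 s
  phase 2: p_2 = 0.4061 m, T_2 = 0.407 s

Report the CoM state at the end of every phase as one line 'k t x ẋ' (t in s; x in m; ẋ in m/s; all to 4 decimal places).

1 0.4840 0.3829 1.1818
2 0.8910 0.9973 2.2758

phase 1: p=0.0279, T=0.484, ωT=1.593522, cosh=2.562129, sinh=2.358920; start (x,ẋ)=(0.090800, 0.270600) → end (x,ẋ)=(0.382936, 1.181825)
phase 2: p=0.4061, T=0.407, ωT=1.340007, cosh=2.040457, sinh=1.778613; start (x,ẋ)=(0.382936, 1.181825) → end (x,ẋ)=(0.997277, 2.275816)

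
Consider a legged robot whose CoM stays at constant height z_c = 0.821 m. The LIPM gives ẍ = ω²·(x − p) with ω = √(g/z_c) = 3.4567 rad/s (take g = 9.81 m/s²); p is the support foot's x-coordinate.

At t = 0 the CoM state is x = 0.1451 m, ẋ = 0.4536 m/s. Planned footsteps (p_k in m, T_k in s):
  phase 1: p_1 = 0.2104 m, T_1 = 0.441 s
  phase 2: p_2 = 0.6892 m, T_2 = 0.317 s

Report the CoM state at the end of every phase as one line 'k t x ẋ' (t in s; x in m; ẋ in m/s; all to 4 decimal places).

phase 1: p=0.2104, T=0.441, ωT=1.524405, cosh=2.405080, sinh=2.187329; start (x,ẋ)=(0.145100, 0.453600) → end (x,ẋ)=(0.340377, 0.597215)
phase 2: p=0.6892, T=0.317, ωT=1.095774, cosh=1.662889, sinh=1.328608; start (x,ẋ)=(0.340377, 0.597215) → end (x,ẋ)=(0.338690, -0.608902)

1 0.4410 0.3404 0.5972
2 0.7580 0.3387 -0.6089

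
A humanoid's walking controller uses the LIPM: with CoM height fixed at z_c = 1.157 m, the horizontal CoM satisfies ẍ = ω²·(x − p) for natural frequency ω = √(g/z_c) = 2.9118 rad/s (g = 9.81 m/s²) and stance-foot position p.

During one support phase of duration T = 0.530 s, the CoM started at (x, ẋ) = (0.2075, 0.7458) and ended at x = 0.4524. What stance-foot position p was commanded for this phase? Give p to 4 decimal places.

ωT = 2.9118·0.530 = 1.543254; cosh(ωT) = 2.446739, sinh(ωT) = 2.233054
x(T) = p + (x₀−p)·cosh(ωT) + (ẋ₀/ω)·sinh(ωT) ⇒ p·(1 − cosh) = x(T) − x₀·cosh − (ẋ₀/ω)·sinh
numerator   = 0.4524 − (0.2075)·2.446739 − (0.7458/2.9118)·2.233054 = -0.627251
denominator = 1 − 2.446739 = -1.446739
p = -0.627251 / -1.446739 = 0.4336

p = 0.4336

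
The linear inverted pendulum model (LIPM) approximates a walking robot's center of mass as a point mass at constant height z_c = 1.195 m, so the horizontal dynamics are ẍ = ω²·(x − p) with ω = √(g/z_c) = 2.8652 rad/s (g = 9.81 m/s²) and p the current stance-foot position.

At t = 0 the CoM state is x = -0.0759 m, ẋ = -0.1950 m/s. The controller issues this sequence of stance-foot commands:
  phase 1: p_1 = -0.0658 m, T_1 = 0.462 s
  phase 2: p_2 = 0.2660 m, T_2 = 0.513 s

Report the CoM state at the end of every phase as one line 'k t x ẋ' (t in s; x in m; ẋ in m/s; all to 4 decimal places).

phase 1: p=-0.0658, T=0.462, ωT=1.323722, cosh=2.011762, sinh=1.745620; start (x,ẋ)=(-0.075900, -0.195000) → end (x,ẋ)=(-0.204922, -0.442809)
phase 2: p=0.2660, T=0.513, ωT=1.469848, cosh=2.289266, sinh=2.059306; start (x,ẋ)=(-0.204922, -0.442809) → end (x,ẋ)=(-1.130327, -3.792302)

1 0.4620 -0.2049 -0.4428
2 0.9750 -1.1303 -3.7923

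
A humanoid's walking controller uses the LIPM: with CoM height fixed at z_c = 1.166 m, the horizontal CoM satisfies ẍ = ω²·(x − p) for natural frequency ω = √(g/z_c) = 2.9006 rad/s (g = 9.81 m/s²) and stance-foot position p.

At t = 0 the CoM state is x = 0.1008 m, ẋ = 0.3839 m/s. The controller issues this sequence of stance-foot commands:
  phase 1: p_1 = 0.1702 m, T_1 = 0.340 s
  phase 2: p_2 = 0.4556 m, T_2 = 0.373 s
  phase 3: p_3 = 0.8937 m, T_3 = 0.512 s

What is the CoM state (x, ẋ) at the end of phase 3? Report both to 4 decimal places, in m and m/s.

phase 1: p=0.1702, T=0.340, ωT=0.986204, cosh=1.527014, sinh=1.154024; start (x,ẋ)=(0.100800, 0.383900) → end (x,ẋ)=(0.216963, 0.353914)
phase 2: p=0.4556, T=0.373, ωT=1.081924, cosh=1.644646, sinh=1.305704; start (x,ẋ)=(0.216963, 0.353914) → end (x,ẋ)=(0.222440, -0.321734)
phase 3: p=0.8937, T=0.512, ωT=1.485107, cosh=2.320958, sinh=2.094480; start (x,ẋ)=(0.222440, -0.321734) → end (x,ẋ)=(-0.896587, -4.824805)

x = -0.8966, ẋ = -4.8248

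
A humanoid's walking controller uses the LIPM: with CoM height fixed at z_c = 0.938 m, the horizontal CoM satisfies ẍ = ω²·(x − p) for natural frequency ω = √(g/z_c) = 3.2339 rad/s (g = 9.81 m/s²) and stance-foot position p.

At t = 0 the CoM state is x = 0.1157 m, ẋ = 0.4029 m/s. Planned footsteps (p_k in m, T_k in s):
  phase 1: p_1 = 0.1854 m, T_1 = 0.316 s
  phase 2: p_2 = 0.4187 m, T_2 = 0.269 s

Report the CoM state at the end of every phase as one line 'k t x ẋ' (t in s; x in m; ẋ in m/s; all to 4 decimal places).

phase 1: p=0.1854, T=0.316, ωT=1.021912, cosh=1.569205, sinh=1.209299; start (x,ẋ)=(0.115700, 0.402900) → end (x,ẋ)=(0.226689, 0.359653)
phase 2: p=0.4187, T=0.269, ωT=0.869919, cosh=1.402852, sinh=0.983866; start (x,ẋ)=(0.226689, 0.359653) → end (x,ẋ)=(0.258756, -0.106387)

1 0.3160 0.2267 0.3597
2 0.5850 0.2588 -0.1064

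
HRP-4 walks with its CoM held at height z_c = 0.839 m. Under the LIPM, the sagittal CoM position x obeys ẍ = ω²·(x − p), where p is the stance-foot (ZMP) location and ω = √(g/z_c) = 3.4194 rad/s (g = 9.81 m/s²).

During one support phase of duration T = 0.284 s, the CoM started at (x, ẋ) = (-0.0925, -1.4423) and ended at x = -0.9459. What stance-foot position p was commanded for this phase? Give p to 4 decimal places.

p = 0.6457

ωT = 3.4194·0.284 = 0.971110; cosh(ωT) = 1.509768, sinh(ωT) = 1.131105
x(T) = p + (x₀−p)·cosh(ωT) + (ẋ₀/ω)·sinh(ωT) ⇒ p·(1 − cosh) = x(T) − x₀·cosh − (ẋ₀/ω)·sinh
numerator   = -0.9459 − (-0.0925)·1.509768 − (-1.4423/3.4194)·1.131105 = -0.329147
denominator = 1 − 1.509768 = -0.509768
p = -0.329147 / -0.509768 = 0.6457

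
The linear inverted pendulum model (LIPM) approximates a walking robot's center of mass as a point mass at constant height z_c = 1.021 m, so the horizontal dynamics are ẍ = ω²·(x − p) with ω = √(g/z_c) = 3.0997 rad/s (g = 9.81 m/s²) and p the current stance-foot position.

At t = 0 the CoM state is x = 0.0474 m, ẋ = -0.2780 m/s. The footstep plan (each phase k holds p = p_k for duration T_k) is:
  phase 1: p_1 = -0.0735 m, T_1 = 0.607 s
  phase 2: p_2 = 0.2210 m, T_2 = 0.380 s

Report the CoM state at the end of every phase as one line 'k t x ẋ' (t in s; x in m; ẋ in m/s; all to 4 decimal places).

1 0.6070 0.0450 0.2678
2 0.9870 0.0351 -0.3259

phase 1: p=-0.0735, T=0.607, ωT=1.881518, cosh=3.357909, sinh=3.205551; start (x,ẋ)=(0.047400, -0.278000) → end (x,ẋ)=(0.044978, 0.267793)
phase 2: p=0.2210, T=0.380, ωT=1.177886, cosh=1.777715, sinh=1.469786; start (x,ẋ)=(0.044978, 0.267793) → end (x,ẋ)=(0.035062, -0.325878)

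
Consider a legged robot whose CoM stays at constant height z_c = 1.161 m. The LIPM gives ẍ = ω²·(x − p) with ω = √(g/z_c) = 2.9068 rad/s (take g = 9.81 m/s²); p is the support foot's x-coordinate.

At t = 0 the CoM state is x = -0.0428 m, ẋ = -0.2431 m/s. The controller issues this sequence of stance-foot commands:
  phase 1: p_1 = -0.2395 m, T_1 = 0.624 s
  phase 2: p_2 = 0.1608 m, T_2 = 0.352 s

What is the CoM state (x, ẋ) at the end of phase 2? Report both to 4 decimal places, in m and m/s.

phase 1: p=-0.2395, T=0.624, ωT=1.813843, cosh=3.148501, sinh=2.985475; start (x,ẋ)=(-0.042800, -0.243100) → end (x,ẋ)=(0.130131, 0.941597)
phase 2: p=0.1608, T=0.352, ωT=1.023194, cosh=1.570755, sinh=1.211310; start (x,ẋ)=(0.130131, 0.941597) → end (x,ẋ)=(0.505004, 1.371030)

x = 0.5050, ẋ = 1.3710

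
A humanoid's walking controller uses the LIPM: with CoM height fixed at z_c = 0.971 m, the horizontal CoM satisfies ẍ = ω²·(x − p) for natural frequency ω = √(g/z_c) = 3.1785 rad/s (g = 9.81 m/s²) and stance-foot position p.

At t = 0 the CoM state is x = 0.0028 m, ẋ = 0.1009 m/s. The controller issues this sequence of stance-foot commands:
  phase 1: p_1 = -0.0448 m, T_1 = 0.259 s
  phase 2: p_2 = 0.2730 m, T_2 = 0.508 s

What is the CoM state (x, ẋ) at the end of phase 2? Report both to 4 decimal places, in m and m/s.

phase 1: p=-0.0448, T=0.259, ωT=0.823232, cosh=1.358430, sinh=0.919419; start (x,ẋ)=(0.002800, 0.100900) → end (x,ẋ)=(0.049048, 0.276171)
phase 2: p=0.2730, T=0.508, ωT=1.614678, cosh=2.612612, sinh=2.413657; start (x,ẋ)=(0.049048, 0.276171) → end (x,ẋ)=(-0.102385, -0.996592)

x = -0.1024, ẋ = -0.9966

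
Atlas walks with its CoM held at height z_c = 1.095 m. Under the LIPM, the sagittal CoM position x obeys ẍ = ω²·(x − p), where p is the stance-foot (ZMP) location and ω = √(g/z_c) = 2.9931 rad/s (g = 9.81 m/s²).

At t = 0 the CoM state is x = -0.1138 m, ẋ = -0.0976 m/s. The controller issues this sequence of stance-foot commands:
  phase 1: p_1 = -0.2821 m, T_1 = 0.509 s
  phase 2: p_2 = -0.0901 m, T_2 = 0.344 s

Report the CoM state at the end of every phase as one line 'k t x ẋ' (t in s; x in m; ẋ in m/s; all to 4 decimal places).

phase 1: p=-0.2821, T=0.509, ωT=1.523488, cosh=2.403075, sinh=2.185125; start (x,ẋ)=(-0.113800, -0.097600) → end (x,ẋ)=(0.051084, 0.866192)
phase 2: p=-0.0901, T=0.344, ωT=1.029626, cosh=1.578580, sinh=1.221440; start (x,ẋ)=(0.051084, 0.866192) → end (x,ẋ)=(0.486251, 1.883508)

1 0.5090 0.0511 0.8662
2 0.8530 0.4863 1.8835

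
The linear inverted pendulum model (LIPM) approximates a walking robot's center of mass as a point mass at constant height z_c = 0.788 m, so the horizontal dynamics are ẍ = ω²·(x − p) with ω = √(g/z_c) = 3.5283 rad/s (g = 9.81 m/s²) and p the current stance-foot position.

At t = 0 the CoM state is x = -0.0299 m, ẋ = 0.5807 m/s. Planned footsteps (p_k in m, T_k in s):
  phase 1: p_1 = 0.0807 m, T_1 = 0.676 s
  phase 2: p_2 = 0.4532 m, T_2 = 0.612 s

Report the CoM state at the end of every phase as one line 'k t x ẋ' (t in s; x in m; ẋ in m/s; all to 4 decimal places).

phase 1: p=0.0807, T=0.676, ωT=2.385131, cosh=5.476280, sinh=5.384203; start (x,ẋ)=(-0.029900, 0.580700) → end (x,ẋ)=(0.361174, 1.078998)
phase 2: p=0.4532, T=0.612, ωT=2.159320, cosh=4.390322, sinh=4.274918; start (x,ẋ)=(0.361174, 1.078998) → end (x,ẋ)=(1.356502, 3.349111)

1 0.6760 0.3612 1.0790
2 1.2880 1.3565 3.3491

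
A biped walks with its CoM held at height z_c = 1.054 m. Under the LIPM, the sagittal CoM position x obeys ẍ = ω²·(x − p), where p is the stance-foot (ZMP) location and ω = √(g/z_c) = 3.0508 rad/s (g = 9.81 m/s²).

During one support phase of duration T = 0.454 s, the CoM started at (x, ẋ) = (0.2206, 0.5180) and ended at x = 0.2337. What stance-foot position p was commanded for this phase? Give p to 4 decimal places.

ωT = 3.0508·0.454 = 1.385063; cosh(ωT) = 2.122693, sinh(ωT) = 1.872385
x(T) = p + (x₀−p)·cosh(ωT) + (ẋ₀/ω)·sinh(ωT) ⇒ p·(1 − cosh) = x(T) − x₀·cosh − (ẋ₀/ω)·sinh
numerator   = 0.2337 − (0.2206)·2.122693 − (0.5180/3.0508)·1.872385 = -0.552481
denominator = 1 − 2.122693 = -1.122693
p = -0.552481 / -1.122693 = 0.4921

p = 0.4921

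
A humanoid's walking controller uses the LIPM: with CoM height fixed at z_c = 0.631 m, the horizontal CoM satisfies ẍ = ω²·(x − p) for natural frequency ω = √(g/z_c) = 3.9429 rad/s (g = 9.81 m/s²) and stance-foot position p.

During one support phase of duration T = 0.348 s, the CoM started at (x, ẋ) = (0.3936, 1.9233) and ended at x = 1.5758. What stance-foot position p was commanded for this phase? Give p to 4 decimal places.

p = 0.1368

ωT = 3.9429·0.348 = 1.372129; cosh(ωT) = 2.098653, sinh(ωT) = 1.845086
x(T) = p + (x₀−p)·cosh(ωT) + (ẋ₀/ω)·sinh(ωT) ⇒ p·(1 − cosh) = x(T) − x₀·cosh − (ẋ₀/ω)·sinh
numerator   = 1.5758 − (0.3936)·2.098653 − (1.9233/3.9429)·1.845086 = -0.150241
denominator = 1 − 2.098653 = -1.098653
p = -0.150241 / -1.098653 = 0.1368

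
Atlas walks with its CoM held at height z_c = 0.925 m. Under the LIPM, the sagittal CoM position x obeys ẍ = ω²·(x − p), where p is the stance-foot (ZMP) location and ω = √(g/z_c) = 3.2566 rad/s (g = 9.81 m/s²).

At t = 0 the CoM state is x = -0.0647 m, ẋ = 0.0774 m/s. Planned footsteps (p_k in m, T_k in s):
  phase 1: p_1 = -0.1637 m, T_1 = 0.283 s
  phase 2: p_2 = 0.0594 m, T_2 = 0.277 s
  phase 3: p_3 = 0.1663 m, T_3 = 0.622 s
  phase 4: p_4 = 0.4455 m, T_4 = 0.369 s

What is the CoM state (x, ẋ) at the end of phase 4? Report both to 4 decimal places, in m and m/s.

x = 1.2431, ẋ = 2.8949

phase 1: p=-0.1637, T=0.283, ωT=0.921618, cosh=1.455614, sinh=1.057739; start (x,ẋ)=(-0.064700, 0.077400) → end (x,ẋ)=(0.005545, 0.453683)
phase 2: p=0.0594, T=0.277, ωT=0.902078, cosh=1.435223, sinh=1.029497; start (x,ẋ)=(0.005545, 0.453683) → end (x,ẋ)=(0.125528, 0.470580)
phase 3: p=0.1663, T=0.622, ωT=2.025605, cosh=3.856306, sinh=3.724392; start (x,ẋ)=(0.125528, 0.470580) → end (x,ẋ)=(0.547245, 1.320177)
phase 4: p=0.4455, T=0.369, ωT=1.201685, cosh=1.813202, sinh=1.512515; start (x,ẋ)=(0.547245, 1.320177) → end (x,ẋ)=(1.243135, 2.894908)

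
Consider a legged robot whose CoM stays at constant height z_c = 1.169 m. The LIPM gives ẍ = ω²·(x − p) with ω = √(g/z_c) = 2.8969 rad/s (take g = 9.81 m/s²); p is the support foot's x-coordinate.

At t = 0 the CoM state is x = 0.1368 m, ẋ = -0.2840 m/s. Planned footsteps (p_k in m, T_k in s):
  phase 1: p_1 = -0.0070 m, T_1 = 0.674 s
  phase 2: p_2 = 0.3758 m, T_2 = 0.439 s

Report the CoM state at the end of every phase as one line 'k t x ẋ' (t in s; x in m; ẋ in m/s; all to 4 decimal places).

phase 1: p=-0.0070, T=0.674, ωT=1.952511, cosh=3.594137, sinh=3.452219; start (x,ẋ)=(0.136800, -0.284000) → end (x,ẋ)=(0.171396, 0.417371)
phase 2: p=0.3758, T=0.439, ωT=1.271739, cosh=1.923697, sinh=1.643353; start (x,ẋ)=(0.171396, 0.417371) → end (x,ẋ)=(0.219354, -0.170199)

1 0.6740 0.1714 0.4174
2 1.1130 0.2194 -0.1702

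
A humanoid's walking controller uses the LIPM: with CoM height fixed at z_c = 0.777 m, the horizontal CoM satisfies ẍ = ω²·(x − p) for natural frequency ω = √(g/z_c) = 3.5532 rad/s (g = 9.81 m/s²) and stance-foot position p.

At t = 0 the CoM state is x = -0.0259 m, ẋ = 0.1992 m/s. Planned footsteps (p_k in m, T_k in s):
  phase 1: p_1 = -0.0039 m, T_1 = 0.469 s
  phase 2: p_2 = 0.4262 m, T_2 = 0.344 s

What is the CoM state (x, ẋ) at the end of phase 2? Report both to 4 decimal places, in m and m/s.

phase 1: p=-0.0039, T=0.469, ωT=1.666451, cosh=2.741132, sinh=2.552215; start (x,ẋ)=(-0.025900, 0.199200) → end (x,ẋ)=(0.078878, 0.346526)
phase 2: p=0.4262, T=0.344, ωT=1.222301, cosh=1.844771, sinh=1.550219; start (x,ẋ)=(0.078878, 0.346526) → end (x,ẋ)=(-0.063345, -1.273873)

x = -0.0633, ẋ = -1.2739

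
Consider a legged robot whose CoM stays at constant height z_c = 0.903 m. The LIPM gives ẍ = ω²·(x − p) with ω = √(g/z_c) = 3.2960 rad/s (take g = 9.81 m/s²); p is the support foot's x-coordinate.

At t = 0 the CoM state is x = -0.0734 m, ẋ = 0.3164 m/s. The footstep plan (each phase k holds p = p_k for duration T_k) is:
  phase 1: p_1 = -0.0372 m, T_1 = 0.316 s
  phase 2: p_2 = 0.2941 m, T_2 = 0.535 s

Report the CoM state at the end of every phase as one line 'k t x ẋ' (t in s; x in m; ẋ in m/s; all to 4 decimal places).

phase 1: p=-0.0372, T=0.316, ωT=1.041536, cosh=1.593239, sinh=1.240327; start (x,ẋ)=(-0.073400, 0.316400) → end (x,ẋ)=(0.024190, 0.356111)
phase 2: p=0.2941, T=0.535, ωT=1.763360, cosh=3.001734, sinh=2.830266; start (x,ẋ)=(0.024190, 0.356111) → end (x,ẋ)=(-0.210306, -1.448919)

1 0.3160 0.0242 0.3561
2 0.8510 -0.2103 -1.4489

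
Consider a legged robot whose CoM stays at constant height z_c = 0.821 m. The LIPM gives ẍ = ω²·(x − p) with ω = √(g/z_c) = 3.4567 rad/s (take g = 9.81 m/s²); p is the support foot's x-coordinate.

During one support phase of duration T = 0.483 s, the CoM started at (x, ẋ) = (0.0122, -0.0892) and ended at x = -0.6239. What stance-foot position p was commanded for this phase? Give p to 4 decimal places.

p = 0.3381

ωT = 3.4567·0.483 = 1.669586; cosh(ωT) = 2.749147, sinh(ωT) = 2.560822
x(T) = p + (x₀−p)·cosh(ωT) + (ẋ₀/ω)·sinh(ωT) ⇒ p·(1 − cosh) = x(T) − x₀·cosh − (ẋ₀/ω)·sinh
numerator   = -0.6239 − (0.0122)·2.749147 − (-0.0892/3.4567)·2.560822 = -0.591358
denominator = 1 − 2.749147 = -1.749147
p = -0.591358 / -1.749147 = 0.3381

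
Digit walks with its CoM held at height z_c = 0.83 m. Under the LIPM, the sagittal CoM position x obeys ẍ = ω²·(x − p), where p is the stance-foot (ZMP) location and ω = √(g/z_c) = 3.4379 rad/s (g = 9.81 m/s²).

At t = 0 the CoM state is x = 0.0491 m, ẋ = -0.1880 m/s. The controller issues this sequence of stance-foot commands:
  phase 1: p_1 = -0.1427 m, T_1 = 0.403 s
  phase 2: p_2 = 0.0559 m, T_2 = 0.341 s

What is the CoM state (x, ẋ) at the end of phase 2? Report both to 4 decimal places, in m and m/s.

phase 1: p=-0.1427, T=0.403, ωT=1.385474, cosh=2.123462, sinh=1.873257; start (x,ẋ)=(0.049100, -0.188000) → end (x,ẋ)=(0.162142, 0.835994)
phase 2: p=0.0559, T=0.341, ωT=1.172324, cosh=1.769568, sinh=1.459921; start (x,ẋ)=(0.162142, 0.835994) → end (x,ẋ)=(0.598911, 2.012583)

x = 0.5989, ẋ = 2.0126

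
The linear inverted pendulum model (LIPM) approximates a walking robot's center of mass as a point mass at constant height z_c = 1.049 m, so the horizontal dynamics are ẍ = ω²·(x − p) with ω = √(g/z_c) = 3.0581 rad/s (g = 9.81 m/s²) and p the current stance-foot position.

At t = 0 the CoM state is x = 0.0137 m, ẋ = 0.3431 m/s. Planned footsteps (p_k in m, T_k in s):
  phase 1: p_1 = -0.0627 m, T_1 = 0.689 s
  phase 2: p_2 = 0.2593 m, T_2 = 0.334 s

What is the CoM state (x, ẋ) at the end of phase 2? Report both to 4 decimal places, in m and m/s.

x = 1.9070, ẋ = 5.3982

phase 1: p=-0.0627, T=0.689, ωT=2.107031, cosh=4.172693, sinh=4.051095; start (x,ẋ)=(0.013700, 0.343100) → end (x,ẋ)=(0.710602, 2.378144)
phase 2: p=0.2593, T=0.334, ωT=1.021405, cosh=1.568592, sinh=1.208503; start (x,ẋ)=(0.710602, 2.378144) → end (x,ẋ)=(1.907006, 5.398223)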